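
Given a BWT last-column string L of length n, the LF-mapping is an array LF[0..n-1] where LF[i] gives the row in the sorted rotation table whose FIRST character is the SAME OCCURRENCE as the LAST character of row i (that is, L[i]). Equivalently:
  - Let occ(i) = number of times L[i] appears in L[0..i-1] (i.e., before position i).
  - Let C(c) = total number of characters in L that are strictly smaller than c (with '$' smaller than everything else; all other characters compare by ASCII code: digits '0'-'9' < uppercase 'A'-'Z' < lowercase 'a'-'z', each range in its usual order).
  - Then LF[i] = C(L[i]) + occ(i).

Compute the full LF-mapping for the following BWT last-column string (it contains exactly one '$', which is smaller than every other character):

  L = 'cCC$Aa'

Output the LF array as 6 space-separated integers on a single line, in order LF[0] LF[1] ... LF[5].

Char counts: '$':1, 'A':1, 'C':2, 'a':1, 'c':1
C (first-col start): C('$')=0, C('A')=1, C('C')=2, C('a')=4, C('c')=5
L[0]='c': occ=0, LF[0]=C('c')+0=5+0=5
L[1]='C': occ=0, LF[1]=C('C')+0=2+0=2
L[2]='C': occ=1, LF[2]=C('C')+1=2+1=3
L[3]='$': occ=0, LF[3]=C('$')+0=0+0=0
L[4]='A': occ=0, LF[4]=C('A')+0=1+0=1
L[5]='a': occ=0, LF[5]=C('a')+0=4+0=4

Answer: 5 2 3 0 1 4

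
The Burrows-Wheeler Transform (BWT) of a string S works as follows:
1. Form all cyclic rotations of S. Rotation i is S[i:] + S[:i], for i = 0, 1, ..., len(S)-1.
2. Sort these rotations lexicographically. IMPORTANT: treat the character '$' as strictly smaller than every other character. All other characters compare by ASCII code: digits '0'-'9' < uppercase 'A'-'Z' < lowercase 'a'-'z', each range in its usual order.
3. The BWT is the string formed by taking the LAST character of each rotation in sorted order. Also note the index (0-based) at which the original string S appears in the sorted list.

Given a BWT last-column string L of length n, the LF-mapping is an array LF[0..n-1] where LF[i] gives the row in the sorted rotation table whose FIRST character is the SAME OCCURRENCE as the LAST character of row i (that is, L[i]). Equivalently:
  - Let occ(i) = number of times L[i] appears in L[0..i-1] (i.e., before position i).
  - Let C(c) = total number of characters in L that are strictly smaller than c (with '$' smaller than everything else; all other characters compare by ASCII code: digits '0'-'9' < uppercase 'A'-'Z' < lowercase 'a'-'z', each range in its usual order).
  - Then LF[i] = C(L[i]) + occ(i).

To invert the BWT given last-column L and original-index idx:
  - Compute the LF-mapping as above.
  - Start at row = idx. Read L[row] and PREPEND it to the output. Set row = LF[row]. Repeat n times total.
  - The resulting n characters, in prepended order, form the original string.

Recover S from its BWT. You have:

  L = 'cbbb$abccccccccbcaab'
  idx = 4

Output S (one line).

LF mapping: 10 4 5 6 0 1 7 11 12 13 14 15 16 17 18 8 19 2 3 9
Walk LF starting at row 4, prepending L[row]:
  step 1: row=4, L[4]='$', prepend. Next row=LF[4]=0
  step 2: row=0, L[0]='c', prepend. Next row=LF[0]=10
  step 3: row=10, L[10]='c', prepend. Next row=LF[10]=14
  step 4: row=14, L[14]='c', prepend. Next row=LF[14]=18
  step 5: row=18, L[18]='a', prepend. Next row=LF[18]=3
  step 6: row=3, L[3]='b', prepend. Next row=LF[3]=6
  step 7: row=6, L[6]='b', prepend. Next row=LF[6]=7
  step 8: row=7, L[7]='c', prepend. Next row=LF[7]=11
  step 9: row=11, L[11]='c', prepend. Next row=LF[11]=15
  step 10: row=15, L[15]='b', prepend. Next row=LF[15]=8
  step 11: row=8, L[8]='c', prepend. Next row=LF[8]=12
  step 12: row=12, L[12]='c', prepend. Next row=LF[12]=16
  step 13: row=16, L[16]='c', prepend. Next row=LF[16]=19
  step 14: row=19, L[19]='b', prepend. Next row=LF[19]=9
  step 15: row=9, L[9]='c', prepend. Next row=LF[9]=13
  step 16: row=13, L[13]='c', prepend. Next row=LF[13]=17
  step 17: row=17, L[17]='a', prepend. Next row=LF[17]=2
  step 18: row=2, L[2]='b', prepend. Next row=LF[2]=5
  step 19: row=5, L[5]='a', prepend. Next row=LF[5]=1
  step 20: row=1, L[1]='b', prepend. Next row=LF[1]=4
Reversed output: babaccbcccbccbbaccc$

Answer: babaccbcccbccbbaccc$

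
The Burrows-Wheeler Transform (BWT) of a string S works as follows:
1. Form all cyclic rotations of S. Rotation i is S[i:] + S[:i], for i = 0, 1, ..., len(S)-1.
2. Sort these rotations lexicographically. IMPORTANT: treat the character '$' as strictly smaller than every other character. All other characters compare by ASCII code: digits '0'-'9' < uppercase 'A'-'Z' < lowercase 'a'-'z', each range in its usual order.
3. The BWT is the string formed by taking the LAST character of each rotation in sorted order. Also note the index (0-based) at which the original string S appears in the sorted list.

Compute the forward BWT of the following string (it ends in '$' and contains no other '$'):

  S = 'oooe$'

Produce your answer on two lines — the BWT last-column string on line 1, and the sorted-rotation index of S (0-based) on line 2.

All 5 rotations (rotation i = S[i:]+S[:i]):
  rot[0] = oooe$
  rot[1] = ooe$o
  rot[2] = oe$oo
  rot[3] = e$ooo
  rot[4] = $oooe
Sorted (with $ < everything):
  sorted[0] = $oooe  (last char: 'e')
  sorted[1] = e$ooo  (last char: 'o')
  sorted[2] = oe$oo  (last char: 'o')
  sorted[3] = ooe$o  (last char: 'o')
  sorted[4] = oooe$  (last char: '$')
Last column: eooo$
Original string S is at sorted index 4

Answer: eooo$
4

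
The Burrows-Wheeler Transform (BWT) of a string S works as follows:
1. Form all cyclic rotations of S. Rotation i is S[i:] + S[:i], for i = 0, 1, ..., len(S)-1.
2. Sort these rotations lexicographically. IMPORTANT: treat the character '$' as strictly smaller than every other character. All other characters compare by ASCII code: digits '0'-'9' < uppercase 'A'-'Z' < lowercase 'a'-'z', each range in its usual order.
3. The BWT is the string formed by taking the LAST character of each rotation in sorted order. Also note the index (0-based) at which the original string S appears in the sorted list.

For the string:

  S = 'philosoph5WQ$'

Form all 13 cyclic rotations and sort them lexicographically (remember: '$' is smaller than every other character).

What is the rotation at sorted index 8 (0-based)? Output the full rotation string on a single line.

All 13 rotations (rotation i = S[i:]+S[:i]):
  rot[0] = philosoph5WQ$
  rot[1] = hilosoph5WQ$p
  rot[2] = ilosoph5WQ$ph
  rot[3] = losoph5WQ$phi
  rot[4] = osoph5WQ$phil
  rot[5] = soph5WQ$philo
  rot[6] = oph5WQ$philos
  rot[7] = ph5WQ$philoso
  rot[8] = h5WQ$philosop
  rot[9] = 5WQ$philosoph
  rot[10] = WQ$philosoph5
  rot[11] = Q$philosoph5W
  rot[12] = $philosoph5WQ
Sorted (with $ < everything):
  sorted[0] = $philosoph5WQ
  sorted[1] = 5WQ$philosoph
  sorted[2] = Q$philosoph5W
  sorted[3] = WQ$philosoph5
  sorted[4] = h5WQ$philosop
  sorted[5] = hilosoph5WQ$p
  sorted[6] = ilosoph5WQ$ph
  sorted[7] = losoph5WQ$phi
  sorted[8] = oph5WQ$philos
  sorted[9] = osoph5WQ$phil
  sorted[10] = ph5WQ$philoso
  sorted[11] = philosoph5WQ$
  sorted[12] = soph5WQ$philo
sorted[8] = oph5WQ$philos

Answer: oph5WQ$philos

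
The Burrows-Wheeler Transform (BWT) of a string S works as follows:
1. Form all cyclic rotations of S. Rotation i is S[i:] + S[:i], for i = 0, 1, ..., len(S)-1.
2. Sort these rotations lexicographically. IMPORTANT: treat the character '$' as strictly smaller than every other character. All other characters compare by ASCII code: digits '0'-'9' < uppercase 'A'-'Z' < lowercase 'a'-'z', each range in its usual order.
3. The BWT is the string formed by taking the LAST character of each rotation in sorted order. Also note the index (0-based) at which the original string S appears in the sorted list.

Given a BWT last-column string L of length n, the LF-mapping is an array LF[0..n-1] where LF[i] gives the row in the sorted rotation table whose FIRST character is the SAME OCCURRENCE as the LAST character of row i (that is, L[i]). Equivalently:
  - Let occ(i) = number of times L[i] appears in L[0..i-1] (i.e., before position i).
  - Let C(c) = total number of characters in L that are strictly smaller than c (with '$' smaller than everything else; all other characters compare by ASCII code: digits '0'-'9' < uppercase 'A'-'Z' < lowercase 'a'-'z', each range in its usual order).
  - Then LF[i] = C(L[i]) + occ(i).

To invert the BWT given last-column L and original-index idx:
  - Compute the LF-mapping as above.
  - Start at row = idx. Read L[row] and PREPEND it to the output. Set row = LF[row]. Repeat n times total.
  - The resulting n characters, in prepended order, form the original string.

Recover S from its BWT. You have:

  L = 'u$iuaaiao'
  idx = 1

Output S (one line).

LF mapping: 7 0 4 8 1 2 5 3 6
Walk LF starting at row 1, prepending L[row]:
  step 1: row=1, L[1]='$', prepend. Next row=LF[1]=0
  step 2: row=0, L[0]='u', prepend. Next row=LF[0]=7
  step 3: row=7, L[7]='a', prepend. Next row=LF[7]=3
  step 4: row=3, L[3]='u', prepend. Next row=LF[3]=8
  step 5: row=8, L[8]='o', prepend. Next row=LF[8]=6
  step 6: row=6, L[6]='i', prepend. Next row=LF[6]=5
  step 7: row=5, L[5]='a', prepend. Next row=LF[5]=2
  step 8: row=2, L[2]='i', prepend. Next row=LF[2]=4
  step 9: row=4, L[4]='a', prepend. Next row=LF[4]=1
Reversed output: aiaiouau$

Answer: aiaiouau$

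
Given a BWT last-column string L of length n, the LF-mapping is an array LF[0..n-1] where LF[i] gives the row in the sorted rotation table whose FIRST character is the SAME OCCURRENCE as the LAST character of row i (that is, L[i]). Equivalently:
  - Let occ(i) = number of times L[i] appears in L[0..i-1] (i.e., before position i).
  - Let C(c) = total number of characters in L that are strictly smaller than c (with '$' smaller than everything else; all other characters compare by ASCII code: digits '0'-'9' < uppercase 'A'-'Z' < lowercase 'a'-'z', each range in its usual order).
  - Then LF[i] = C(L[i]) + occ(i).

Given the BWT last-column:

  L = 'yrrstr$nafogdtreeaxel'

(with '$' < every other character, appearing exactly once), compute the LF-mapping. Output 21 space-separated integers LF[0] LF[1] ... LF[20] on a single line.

Answer: 20 12 13 16 17 14 0 10 1 7 11 8 3 18 15 4 5 2 19 6 9

Derivation:
Char counts: '$':1, 'a':2, 'd':1, 'e':3, 'f':1, 'g':1, 'l':1, 'n':1, 'o':1, 'r':4, 's':1, 't':2, 'x':1, 'y':1
C (first-col start): C('$')=0, C('a')=1, C('d')=3, C('e')=4, C('f')=7, C('g')=8, C('l')=9, C('n')=10, C('o')=11, C('r')=12, C('s')=16, C('t')=17, C('x')=19, C('y')=20
L[0]='y': occ=0, LF[0]=C('y')+0=20+0=20
L[1]='r': occ=0, LF[1]=C('r')+0=12+0=12
L[2]='r': occ=1, LF[2]=C('r')+1=12+1=13
L[3]='s': occ=0, LF[3]=C('s')+0=16+0=16
L[4]='t': occ=0, LF[4]=C('t')+0=17+0=17
L[5]='r': occ=2, LF[5]=C('r')+2=12+2=14
L[6]='$': occ=0, LF[6]=C('$')+0=0+0=0
L[7]='n': occ=0, LF[7]=C('n')+0=10+0=10
L[8]='a': occ=0, LF[8]=C('a')+0=1+0=1
L[9]='f': occ=0, LF[9]=C('f')+0=7+0=7
L[10]='o': occ=0, LF[10]=C('o')+0=11+0=11
L[11]='g': occ=0, LF[11]=C('g')+0=8+0=8
L[12]='d': occ=0, LF[12]=C('d')+0=3+0=3
L[13]='t': occ=1, LF[13]=C('t')+1=17+1=18
L[14]='r': occ=3, LF[14]=C('r')+3=12+3=15
L[15]='e': occ=0, LF[15]=C('e')+0=4+0=4
L[16]='e': occ=1, LF[16]=C('e')+1=4+1=5
L[17]='a': occ=1, LF[17]=C('a')+1=1+1=2
L[18]='x': occ=0, LF[18]=C('x')+0=19+0=19
L[19]='e': occ=2, LF[19]=C('e')+2=4+2=6
L[20]='l': occ=0, LF[20]=C('l')+0=9+0=9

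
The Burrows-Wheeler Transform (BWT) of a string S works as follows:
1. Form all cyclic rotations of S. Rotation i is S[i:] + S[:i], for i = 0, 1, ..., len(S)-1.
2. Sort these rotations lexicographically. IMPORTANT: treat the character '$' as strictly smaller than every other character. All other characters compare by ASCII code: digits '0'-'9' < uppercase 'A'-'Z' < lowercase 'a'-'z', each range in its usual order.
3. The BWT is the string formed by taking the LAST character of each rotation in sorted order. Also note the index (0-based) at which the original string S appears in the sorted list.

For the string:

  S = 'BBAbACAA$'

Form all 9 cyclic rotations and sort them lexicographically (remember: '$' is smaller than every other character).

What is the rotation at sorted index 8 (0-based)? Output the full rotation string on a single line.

All 9 rotations (rotation i = S[i:]+S[:i]):
  rot[0] = BBAbACAA$
  rot[1] = BAbACAA$B
  rot[2] = AbACAA$BB
  rot[3] = bACAA$BBA
  rot[4] = ACAA$BBAb
  rot[5] = CAA$BBAbA
  rot[6] = AA$BBAbAC
  rot[7] = A$BBAbACA
  rot[8] = $BBAbACAA
Sorted (with $ < everything):
  sorted[0] = $BBAbACAA
  sorted[1] = A$BBAbACA
  sorted[2] = AA$BBAbAC
  sorted[3] = ACAA$BBAb
  sorted[4] = AbACAA$BB
  sorted[5] = BAbACAA$B
  sorted[6] = BBAbACAA$
  sorted[7] = CAA$BBAbA
  sorted[8] = bACAA$BBA
sorted[8] = bACAA$BBA

Answer: bACAA$BBA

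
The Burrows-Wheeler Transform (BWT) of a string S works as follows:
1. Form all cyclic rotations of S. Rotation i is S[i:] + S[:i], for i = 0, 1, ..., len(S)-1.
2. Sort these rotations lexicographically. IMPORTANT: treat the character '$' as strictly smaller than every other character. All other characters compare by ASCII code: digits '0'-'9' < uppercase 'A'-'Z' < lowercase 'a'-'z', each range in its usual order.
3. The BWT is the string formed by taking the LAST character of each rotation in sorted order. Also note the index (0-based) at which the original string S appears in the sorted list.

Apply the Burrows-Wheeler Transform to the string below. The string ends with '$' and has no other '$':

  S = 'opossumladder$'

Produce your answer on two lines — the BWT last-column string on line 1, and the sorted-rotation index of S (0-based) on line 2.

Answer: rladdmu$poeoss
7

Derivation:
All 14 rotations (rotation i = S[i:]+S[:i]):
  rot[0] = opossumladder$
  rot[1] = possumladder$o
  rot[2] = ossumladder$op
  rot[3] = ssumladder$opo
  rot[4] = sumladder$opos
  rot[5] = umladder$oposs
  rot[6] = mladder$opossu
  rot[7] = ladder$opossum
  rot[8] = adder$opossuml
  rot[9] = dder$opossumla
  rot[10] = der$opossumlad
  rot[11] = er$opossumladd
  rot[12] = r$opossumladde
  rot[13] = $opossumladder
Sorted (with $ < everything):
  sorted[0] = $opossumladder  (last char: 'r')
  sorted[1] = adder$opossuml  (last char: 'l')
  sorted[2] = dder$opossumla  (last char: 'a')
  sorted[3] = der$opossumlad  (last char: 'd')
  sorted[4] = er$opossumladd  (last char: 'd')
  sorted[5] = ladder$opossum  (last char: 'm')
  sorted[6] = mladder$opossu  (last char: 'u')
  sorted[7] = opossumladder$  (last char: '$')
  sorted[8] = ossumladder$op  (last char: 'p')
  sorted[9] = possumladder$o  (last char: 'o')
  sorted[10] = r$opossumladde  (last char: 'e')
  sorted[11] = ssumladder$opo  (last char: 'o')
  sorted[12] = sumladder$opos  (last char: 's')
  sorted[13] = umladder$oposs  (last char: 's')
Last column: rladdmu$poeoss
Original string S is at sorted index 7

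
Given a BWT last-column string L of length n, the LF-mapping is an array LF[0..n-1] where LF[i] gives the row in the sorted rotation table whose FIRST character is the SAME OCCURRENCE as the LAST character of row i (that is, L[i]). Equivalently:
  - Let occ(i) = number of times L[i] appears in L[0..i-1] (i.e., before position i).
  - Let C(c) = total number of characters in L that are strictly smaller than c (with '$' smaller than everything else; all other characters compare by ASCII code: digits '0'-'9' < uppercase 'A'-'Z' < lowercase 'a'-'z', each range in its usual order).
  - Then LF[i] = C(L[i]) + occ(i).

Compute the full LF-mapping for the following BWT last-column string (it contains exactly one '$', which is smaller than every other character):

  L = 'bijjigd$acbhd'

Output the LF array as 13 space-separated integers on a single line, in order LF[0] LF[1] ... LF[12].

Char counts: '$':1, 'a':1, 'b':2, 'c':1, 'd':2, 'g':1, 'h':1, 'i':2, 'j':2
C (first-col start): C('$')=0, C('a')=1, C('b')=2, C('c')=4, C('d')=5, C('g')=7, C('h')=8, C('i')=9, C('j')=11
L[0]='b': occ=0, LF[0]=C('b')+0=2+0=2
L[1]='i': occ=0, LF[1]=C('i')+0=9+0=9
L[2]='j': occ=0, LF[2]=C('j')+0=11+0=11
L[3]='j': occ=1, LF[3]=C('j')+1=11+1=12
L[4]='i': occ=1, LF[4]=C('i')+1=9+1=10
L[5]='g': occ=0, LF[5]=C('g')+0=7+0=7
L[6]='d': occ=0, LF[6]=C('d')+0=5+0=5
L[7]='$': occ=0, LF[7]=C('$')+0=0+0=0
L[8]='a': occ=0, LF[8]=C('a')+0=1+0=1
L[9]='c': occ=0, LF[9]=C('c')+0=4+0=4
L[10]='b': occ=1, LF[10]=C('b')+1=2+1=3
L[11]='h': occ=0, LF[11]=C('h')+0=8+0=8
L[12]='d': occ=1, LF[12]=C('d')+1=5+1=6

Answer: 2 9 11 12 10 7 5 0 1 4 3 8 6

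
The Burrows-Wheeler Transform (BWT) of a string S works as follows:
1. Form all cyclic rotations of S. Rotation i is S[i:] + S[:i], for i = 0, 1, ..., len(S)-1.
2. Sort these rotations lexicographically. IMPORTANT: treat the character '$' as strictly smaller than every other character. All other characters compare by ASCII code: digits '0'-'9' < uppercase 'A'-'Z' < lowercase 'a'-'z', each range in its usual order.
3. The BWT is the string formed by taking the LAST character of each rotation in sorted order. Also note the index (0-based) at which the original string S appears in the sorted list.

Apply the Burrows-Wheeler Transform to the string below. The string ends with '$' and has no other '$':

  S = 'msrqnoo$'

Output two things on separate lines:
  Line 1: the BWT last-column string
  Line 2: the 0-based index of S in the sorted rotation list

All 8 rotations (rotation i = S[i:]+S[:i]):
  rot[0] = msrqnoo$
  rot[1] = srqnoo$m
  rot[2] = rqnoo$ms
  rot[3] = qnoo$msr
  rot[4] = noo$msrq
  rot[5] = oo$msrqn
  rot[6] = o$msrqno
  rot[7] = $msrqnoo
Sorted (with $ < everything):
  sorted[0] = $msrqnoo  (last char: 'o')
  sorted[1] = msrqnoo$  (last char: '$')
  sorted[2] = noo$msrq  (last char: 'q')
  sorted[3] = o$msrqno  (last char: 'o')
  sorted[4] = oo$msrqn  (last char: 'n')
  sorted[5] = qnoo$msr  (last char: 'r')
  sorted[6] = rqnoo$ms  (last char: 's')
  sorted[7] = srqnoo$m  (last char: 'm')
Last column: o$qonrsm
Original string S is at sorted index 1

Answer: o$qonrsm
1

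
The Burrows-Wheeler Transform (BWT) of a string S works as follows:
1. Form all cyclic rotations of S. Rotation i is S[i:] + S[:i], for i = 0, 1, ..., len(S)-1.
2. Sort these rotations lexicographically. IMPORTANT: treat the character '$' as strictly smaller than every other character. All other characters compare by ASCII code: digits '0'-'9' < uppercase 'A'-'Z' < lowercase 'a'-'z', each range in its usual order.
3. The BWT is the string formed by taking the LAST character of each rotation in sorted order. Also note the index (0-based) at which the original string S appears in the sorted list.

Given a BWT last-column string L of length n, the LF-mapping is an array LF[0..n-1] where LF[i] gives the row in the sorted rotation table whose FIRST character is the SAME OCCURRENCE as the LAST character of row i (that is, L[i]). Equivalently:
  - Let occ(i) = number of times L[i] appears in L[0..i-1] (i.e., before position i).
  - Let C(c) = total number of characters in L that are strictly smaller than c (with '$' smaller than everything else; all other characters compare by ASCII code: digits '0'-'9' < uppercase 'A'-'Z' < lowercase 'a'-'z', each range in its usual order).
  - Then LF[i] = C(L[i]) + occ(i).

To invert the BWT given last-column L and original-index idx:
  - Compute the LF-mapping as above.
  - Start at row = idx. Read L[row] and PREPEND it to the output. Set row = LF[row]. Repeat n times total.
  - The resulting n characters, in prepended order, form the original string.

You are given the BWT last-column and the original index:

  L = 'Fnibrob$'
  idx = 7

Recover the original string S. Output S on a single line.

LF mapping: 1 5 4 2 7 6 3 0
Walk LF starting at row 7, prepending L[row]:
  step 1: row=7, L[7]='$', prepend. Next row=LF[7]=0
  step 2: row=0, L[0]='F', prepend. Next row=LF[0]=1
  step 3: row=1, L[1]='n', prepend. Next row=LF[1]=5
  step 4: row=5, L[5]='o', prepend. Next row=LF[5]=6
  step 5: row=6, L[6]='b', prepend. Next row=LF[6]=3
  step 6: row=3, L[3]='b', prepend. Next row=LF[3]=2
  step 7: row=2, L[2]='i', prepend. Next row=LF[2]=4
  step 8: row=4, L[4]='r', prepend. Next row=LF[4]=7
Reversed output: ribbonF$

Answer: ribbonF$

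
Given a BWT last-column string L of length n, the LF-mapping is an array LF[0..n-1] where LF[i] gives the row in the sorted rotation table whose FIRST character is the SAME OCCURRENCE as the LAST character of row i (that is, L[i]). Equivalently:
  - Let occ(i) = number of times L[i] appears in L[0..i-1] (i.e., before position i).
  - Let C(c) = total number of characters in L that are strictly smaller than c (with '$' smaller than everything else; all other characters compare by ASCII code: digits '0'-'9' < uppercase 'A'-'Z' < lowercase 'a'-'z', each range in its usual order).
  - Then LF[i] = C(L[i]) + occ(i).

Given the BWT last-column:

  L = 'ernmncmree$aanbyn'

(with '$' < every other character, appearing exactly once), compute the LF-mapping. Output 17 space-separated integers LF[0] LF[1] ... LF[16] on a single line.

Char counts: '$':1, 'a':2, 'b':1, 'c':1, 'e':3, 'm':2, 'n':4, 'r':2, 'y':1
C (first-col start): C('$')=0, C('a')=1, C('b')=3, C('c')=4, C('e')=5, C('m')=8, C('n')=10, C('r')=14, C('y')=16
L[0]='e': occ=0, LF[0]=C('e')+0=5+0=5
L[1]='r': occ=0, LF[1]=C('r')+0=14+0=14
L[2]='n': occ=0, LF[2]=C('n')+0=10+0=10
L[3]='m': occ=0, LF[3]=C('m')+0=8+0=8
L[4]='n': occ=1, LF[4]=C('n')+1=10+1=11
L[5]='c': occ=0, LF[5]=C('c')+0=4+0=4
L[6]='m': occ=1, LF[6]=C('m')+1=8+1=9
L[7]='r': occ=1, LF[7]=C('r')+1=14+1=15
L[8]='e': occ=1, LF[8]=C('e')+1=5+1=6
L[9]='e': occ=2, LF[9]=C('e')+2=5+2=7
L[10]='$': occ=0, LF[10]=C('$')+0=0+0=0
L[11]='a': occ=0, LF[11]=C('a')+0=1+0=1
L[12]='a': occ=1, LF[12]=C('a')+1=1+1=2
L[13]='n': occ=2, LF[13]=C('n')+2=10+2=12
L[14]='b': occ=0, LF[14]=C('b')+0=3+0=3
L[15]='y': occ=0, LF[15]=C('y')+0=16+0=16
L[16]='n': occ=3, LF[16]=C('n')+3=10+3=13

Answer: 5 14 10 8 11 4 9 15 6 7 0 1 2 12 3 16 13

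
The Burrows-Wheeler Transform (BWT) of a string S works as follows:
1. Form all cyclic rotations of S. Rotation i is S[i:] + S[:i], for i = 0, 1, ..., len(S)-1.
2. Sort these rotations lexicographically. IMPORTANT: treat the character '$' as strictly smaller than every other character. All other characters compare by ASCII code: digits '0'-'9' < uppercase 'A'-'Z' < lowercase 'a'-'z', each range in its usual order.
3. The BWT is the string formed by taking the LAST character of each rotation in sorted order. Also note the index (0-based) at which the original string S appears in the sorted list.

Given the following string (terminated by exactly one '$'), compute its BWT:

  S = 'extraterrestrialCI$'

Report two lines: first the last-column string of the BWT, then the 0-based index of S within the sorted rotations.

All 19 rotations (rotation i = S[i:]+S[:i]):
  rot[0] = extraterrestrialCI$
  rot[1] = xtraterrestrialCI$e
  rot[2] = traterrestrialCI$ex
  rot[3] = raterrestrialCI$ext
  rot[4] = aterrestrialCI$extr
  rot[5] = terrestrialCI$extra
  rot[6] = errestrialCI$extrat
  rot[7] = rrestrialCI$extrate
  rot[8] = restrialCI$extrater
  rot[9] = estrialCI$extraterr
  rot[10] = strialCI$extraterre
  rot[11] = trialCI$extraterres
  rot[12] = rialCI$extraterrest
  rot[13] = ialCI$extraterrestr
  rot[14] = alCI$extraterrestri
  rot[15] = lCI$extraterrestria
  rot[16] = CI$extraterrestrial
  rot[17] = I$extraterrestrialC
  rot[18] = $extraterrestrialCI
Sorted (with $ < everything):
  sorted[0] = $extraterrestrialCI  (last char: 'I')
  sorted[1] = CI$extraterrestrial  (last char: 'l')
  sorted[2] = I$extraterrestrialC  (last char: 'C')
  sorted[3] = alCI$extraterrestri  (last char: 'i')
  sorted[4] = aterrestrialCI$extr  (last char: 'r')
  sorted[5] = errestrialCI$extrat  (last char: 't')
  sorted[6] = estrialCI$extraterr  (last char: 'r')
  sorted[7] = extraterrestrialCI$  (last char: '$')
  sorted[8] = ialCI$extraterrestr  (last char: 'r')
  sorted[9] = lCI$extraterrestria  (last char: 'a')
  sorted[10] = raterrestrialCI$ext  (last char: 't')
  sorted[11] = restrialCI$extrater  (last char: 'r')
  sorted[12] = rialCI$extraterrest  (last char: 't')
  sorted[13] = rrestrialCI$extrate  (last char: 'e')
  sorted[14] = strialCI$extraterre  (last char: 'e')
  sorted[15] = terrestrialCI$extra  (last char: 'a')
  sorted[16] = traterrestrialCI$ex  (last char: 'x')
  sorted[17] = trialCI$extraterres  (last char: 's')
  sorted[18] = xtraterrestrialCI$e  (last char: 'e')
Last column: IlCirtr$ratrteeaxse
Original string S is at sorted index 7

Answer: IlCirtr$ratrteeaxse
7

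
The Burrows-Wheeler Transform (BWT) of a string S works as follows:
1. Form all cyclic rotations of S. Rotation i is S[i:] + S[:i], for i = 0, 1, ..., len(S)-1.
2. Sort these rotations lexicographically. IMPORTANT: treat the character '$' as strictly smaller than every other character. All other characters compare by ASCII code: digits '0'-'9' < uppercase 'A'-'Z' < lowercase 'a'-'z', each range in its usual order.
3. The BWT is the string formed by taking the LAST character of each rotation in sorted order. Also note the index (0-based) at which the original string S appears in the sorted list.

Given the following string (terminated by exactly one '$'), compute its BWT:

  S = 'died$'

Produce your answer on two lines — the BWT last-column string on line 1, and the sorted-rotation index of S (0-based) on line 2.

Answer: de$id
2

Derivation:
All 5 rotations (rotation i = S[i:]+S[:i]):
  rot[0] = died$
  rot[1] = ied$d
  rot[2] = ed$di
  rot[3] = d$die
  rot[4] = $died
Sorted (with $ < everything):
  sorted[0] = $died  (last char: 'd')
  sorted[1] = d$die  (last char: 'e')
  sorted[2] = died$  (last char: '$')
  sorted[3] = ed$di  (last char: 'i')
  sorted[4] = ied$d  (last char: 'd')
Last column: de$id
Original string S is at sorted index 2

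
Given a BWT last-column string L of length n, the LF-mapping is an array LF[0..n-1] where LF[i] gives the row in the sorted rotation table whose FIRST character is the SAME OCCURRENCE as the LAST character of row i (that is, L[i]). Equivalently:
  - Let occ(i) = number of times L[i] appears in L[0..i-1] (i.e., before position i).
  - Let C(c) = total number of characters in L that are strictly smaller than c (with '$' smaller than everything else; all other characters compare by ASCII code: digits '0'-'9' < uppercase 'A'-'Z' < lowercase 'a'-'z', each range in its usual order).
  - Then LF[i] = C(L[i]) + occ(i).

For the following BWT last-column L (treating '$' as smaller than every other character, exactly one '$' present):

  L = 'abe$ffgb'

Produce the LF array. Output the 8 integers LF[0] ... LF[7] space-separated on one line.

Char counts: '$':1, 'a':1, 'b':2, 'e':1, 'f':2, 'g':1
C (first-col start): C('$')=0, C('a')=1, C('b')=2, C('e')=4, C('f')=5, C('g')=7
L[0]='a': occ=0, LF[0]=C('a')+0=1+0=1
L[1]='b': occ=0, LF[1]=C('b')+0=2+0=2
L[2]='e': occ=0, LF[2]=C('e')+0=4+0=4
L[3]='$': occ=0, LF[3]=C('$')+0=0+0=0
L[4]='f': occ=0, LF[4]=C('f')+0=5+0=5
L[5]='f': occ=1, LF[5]=C('f')+1=5+1=6
L[6]='g': occ=0, LF[6]=C('g')+0=7+0=7
L[7]='b': occ=1, LF[7]=C('b')+1=2+1=3

Answer: 1 2 4 0 5 6 7 3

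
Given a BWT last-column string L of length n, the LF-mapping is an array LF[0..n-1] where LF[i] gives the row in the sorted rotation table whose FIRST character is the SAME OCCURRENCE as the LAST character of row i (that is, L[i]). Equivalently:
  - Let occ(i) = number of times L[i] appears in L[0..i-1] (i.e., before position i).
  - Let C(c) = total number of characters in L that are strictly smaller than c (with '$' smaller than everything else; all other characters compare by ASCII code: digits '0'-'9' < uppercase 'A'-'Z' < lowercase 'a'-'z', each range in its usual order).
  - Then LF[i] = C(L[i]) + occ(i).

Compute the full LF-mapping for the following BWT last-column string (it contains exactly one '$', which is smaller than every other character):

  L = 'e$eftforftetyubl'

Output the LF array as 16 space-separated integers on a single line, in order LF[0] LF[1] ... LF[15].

Answer: 2 0 3 5 11 6 9 10 7 12 4 13 15 14 1 8

Derivation:
Char counts: '$':1, 'b':1, 'e':3, 'f':3, 'l':1, 'o':1, 'r':1, 't':3, 'u':1, 'y':1
C (first-col start): C('$')=0, C('b')=1, C('e')=2, C('f')=5, C('l')=8, C('o')=9, C('r')=10, C('t')=11, C('u')=14, C('y')=15
L[0]='e': occ=0, LF[0]=C('e')+0=2+0=2
L[1]='$': occ=0, LF[1]=C('$')+0=0+0=0
L[2]='e': occ=1, LF[2]=C('e')+1=2+1=3
L[3]='f': occ=0, LF[3]=C('f')+0=5+0=5
L[4]='t': occ=0, LF[4]=C('t')+0=11+0=11
L[5]='f': occ=1, LF[5]=C('f')+1=5+1=6
L[6]='o': occ=0, LF[6]=C('o')+0=9+0=9
L[7]='r': occ=0, LF[7]=C('r')+0=10+0=10
L[8]='f': occ=2, LF[8]=C('f')+2=5+2=7
L[9]='t': occ=1, LF[9]=C('t')+1=11+1=12
L[10]='e': occ=2, LF[10]=C('e')+2=2+2=4
L[11]='t': occ=2, LF[11]=C('t')+2=11+2=13
L[12]='y': occ=0, LF[12]=C('y')+0=15+0=15
L[13]='u': occ=0, LF[13]=C('u')+0=14+0=14
L[14]='b': occ=0, LF[14]=C('b')+0=1+0=1
L[15]='l': occ=0, LF[15]=C('l')+0=8+0=8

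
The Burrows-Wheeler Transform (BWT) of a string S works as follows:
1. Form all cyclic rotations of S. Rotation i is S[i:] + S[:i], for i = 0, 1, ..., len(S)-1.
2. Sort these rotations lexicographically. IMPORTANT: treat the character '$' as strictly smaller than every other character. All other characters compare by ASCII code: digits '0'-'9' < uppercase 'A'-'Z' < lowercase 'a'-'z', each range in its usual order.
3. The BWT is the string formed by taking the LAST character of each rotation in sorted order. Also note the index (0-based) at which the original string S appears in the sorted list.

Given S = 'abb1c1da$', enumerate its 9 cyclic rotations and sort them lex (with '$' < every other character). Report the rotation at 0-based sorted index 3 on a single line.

All 9 rotations (rotation i = S[i:]+S[:i]):
  rot[0] = abb1c1da$
  rot[1] = bb1c1da$a
  rot[2] = b1c1da$ab
  rot[3] = 1c1da$abb
  rot[4] = c1da$abb1
  rot[5] = 1da$abb1c
  rot[6] = da$abb1c1
  rot[7] = a$abb1c1d
  rot[8] = $abb1c1da
Sorted (with $ < everything):
  sorted[0] = $abb1c1da
  sorted[1] = 1c1da$abb
  sorted[2] = 1da$abb1c
  sorted[3] = a$abb1c1d
  sorted[4] = abb1c1da$
  sorted[5] = b1c1da$ab
  sorted[6] = bb1c1da$a
  sorted[7] = c1da$abb1
  sorted[8] = da$abb1c1
sorted[3] = a$abb1c1d

Answer: a$abb1c1d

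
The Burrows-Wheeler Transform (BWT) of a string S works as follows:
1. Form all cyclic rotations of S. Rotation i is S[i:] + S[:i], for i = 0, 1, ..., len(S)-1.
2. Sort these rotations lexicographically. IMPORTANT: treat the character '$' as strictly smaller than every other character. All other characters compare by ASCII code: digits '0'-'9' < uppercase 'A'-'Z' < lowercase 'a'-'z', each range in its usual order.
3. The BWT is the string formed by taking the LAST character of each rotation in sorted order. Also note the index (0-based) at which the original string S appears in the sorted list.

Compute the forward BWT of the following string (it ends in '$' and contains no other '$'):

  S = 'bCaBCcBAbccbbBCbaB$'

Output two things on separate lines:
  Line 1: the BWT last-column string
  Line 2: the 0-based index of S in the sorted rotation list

Answer: BBacbabBBbCb$CcACcb
12

Derivation:
All 19 rotations (rotation i = S[i:]+S[:i]):
  rot[0] = bCaBCcBAbccbbBCbaB$
  rot[1] = CaBCcBAbccbbBCbaB$b
  rot[2] = aBCcBAbccbbBCbaB$bC
  rot[3] = BCcBAbccbbBCbaB$bCa
  rot[4] = CcBAbccbbBCbaB$bCaB
  rot[5] = cBAbccbbBCbaB$bCaBC
  rot[6] = BAbccbbBCbaB$bCaBCc
  rot[7] = AbccbbBCbaB$bCaBCcB
  rot[8] = bccbbBCbaB$bCaBCcBA
  rot[9] = ccbbBCbaB$bCaBCcBAb
  rot[10] = cbbBCbaB$bCaBCcBAbc
  rot[11] = bbBCbaB$bCaBCcBAbcc
  rot[12] = bBCbaB$bCaBCcBAbccb
  rot[13] = BCbaB$bCaBCcBAbccbb
  rot[14] = CbaB$bCaBCcBAbccbbB
  rot[15] = baB$bCaBCcBAbccbbBC
  rot[16] = aB$bCaBCcBAbccbbBCb
  rot[17] = B$bCaBCcBAbccbbBCba
  rot[18] = $bCaBCcBAbccbbBCbaB
Sorted (with $ < everything):
  sorted[0] = $bCaBCcBAbccbbBCbaB  (last char: 'B')
  sorted[1] = AbccbbBCbaB$bCaBCcB  (last char: 'B')
  sorted[2] = B$bCaBCcBAbccbbBCba  (last char: 'a')
  sorted[3] = BAbccbbBCbaB$bCaBCc  (last char: 'c')
  sorted[4] = BCbaB$bCaBCcBAbccbb  (last char: 'b')
  sorted[5] = BCcBAbccbbBCbaB$bCa  (last char: 'a')
  sorted[6] = CaBCcBAbccbbBCbaB$b  (last char: 'b')
  sorted[7] = CbaB$bCaBCcBAbccbbB  (last char: 'B')
  sorted[8] = CcBAbccbbBCbaB$bCaB  (last char: 'B')
  sorted[9] = aB$bCaBCcBAbccbbBCb  (last char: 'b')
  sorted[10] = aBCcBAbccbbBCbaB$bC  (last char: 'C')
  sorted[11] = bBCbaB$bCaBCcBAbccb  (last char: 'b')
  sorted[12] = bCaBCcBAbccbbBCbaB$  (last char: '$')
  sorted[13] = baB$bCaBCcBAbccbbBC  (last char: 'C')
  sorted[14] = bbBCbaB$bCaBCcBAbcc  (last char: 'c')
  sorted[15] = bccbbBCbaB$bCaBCcBA  (last char: 'A')
  sorted[16] = cBAbccbbBCbaB$bCaBC  (last char: 'C')
  sorted[17] = cbbBCbaB$bCaBCcBAbc  (last char: 'c')
  sorted[18] = ccbbBCbaB$bCaBCcBAb  (last char: 'b')
Last column: BBacbabBBbCb$CcACcb
Original string S is at sorted index 12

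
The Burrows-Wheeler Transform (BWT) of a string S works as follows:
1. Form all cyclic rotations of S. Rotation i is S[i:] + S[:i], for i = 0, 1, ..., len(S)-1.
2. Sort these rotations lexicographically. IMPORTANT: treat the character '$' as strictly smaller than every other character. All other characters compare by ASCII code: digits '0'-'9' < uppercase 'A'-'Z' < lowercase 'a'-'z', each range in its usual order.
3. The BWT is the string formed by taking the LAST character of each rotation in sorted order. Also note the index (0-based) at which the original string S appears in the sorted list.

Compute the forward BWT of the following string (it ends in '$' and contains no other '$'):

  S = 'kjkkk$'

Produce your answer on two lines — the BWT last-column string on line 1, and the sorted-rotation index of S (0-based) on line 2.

All 6 rotations (rotation i = S[i:]+S[:i]):
  rot[0] = kjkkk$
  rot[1] = jkkk$k
  rot[2] = kkk$kj
  rot[3] = kk$kjk
  rot[4] = k$kjkk
  rot[5] = $kjkkk
Sorted (with $ < everything):
  sorted[0] = $kjkkk  (last char: 'k')
  sorted[1] = jkkk$k  (last char: 'k')
  sorted[2] = k$kjkk  (last char: 'k')
  sorted[3] = kjkkk$  (last char: '$')
  sorted[4] = kk$kjk  (last char: 'k')
  sorted[5] = kkk$kj  (last char: 'j')
Last column: kkk$kj
Original string S is at sorted index 3

Answer: kkk$kj
3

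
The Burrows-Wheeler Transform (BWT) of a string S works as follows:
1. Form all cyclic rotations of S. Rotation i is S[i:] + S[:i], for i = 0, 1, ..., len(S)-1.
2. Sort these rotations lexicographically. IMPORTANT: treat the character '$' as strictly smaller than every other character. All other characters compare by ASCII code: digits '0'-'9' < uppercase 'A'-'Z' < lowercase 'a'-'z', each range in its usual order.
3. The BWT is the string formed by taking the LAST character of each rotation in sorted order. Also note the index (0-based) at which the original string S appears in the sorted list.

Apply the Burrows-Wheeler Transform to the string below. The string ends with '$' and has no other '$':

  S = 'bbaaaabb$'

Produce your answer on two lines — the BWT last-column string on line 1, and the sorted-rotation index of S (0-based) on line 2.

Answer: bbaaabba$
8

Derivation:
All 9 rotations (rotation i = S[i:]+S[:i]):
  rot[0] = bbaaaabb$
  rot[1] = baaaabb$b
  rot[2] = aaaabb$bb
  rot[3] = aaabb$bba
  rot[4] = aabb$bbaa
  rot[5] = abb$bbaaa
  rot[6] = bb$bbaaaa
  rot[7] = b$bbaaaab
  rot[8] = $bbaaaabb
Sorted (with $ < everything):
  sorted[0] = $bbaaaabb  (last char: 'b')
  sorted[1] = aaaabb$bb  (last char: 'b')
  sorted[2] = aaabb$bba  (last char: 'a')
  sorted[3] = aabb$bbaa  (last char: 'a')
  sorted[4] = abb$bbaaa  (last char: 'a')
  sorted[5] = b$bbaaaab  (last char: 'b')
  sorted[6] = baaaabb$b  (last char: 'b')
  sorted[7] = bb$bbaaaa  (last char: 'a')
  sorted[8] = bbaaaabb$  (last char: '$')
Last column: bbaaabba$
Original string S is at sorted index 8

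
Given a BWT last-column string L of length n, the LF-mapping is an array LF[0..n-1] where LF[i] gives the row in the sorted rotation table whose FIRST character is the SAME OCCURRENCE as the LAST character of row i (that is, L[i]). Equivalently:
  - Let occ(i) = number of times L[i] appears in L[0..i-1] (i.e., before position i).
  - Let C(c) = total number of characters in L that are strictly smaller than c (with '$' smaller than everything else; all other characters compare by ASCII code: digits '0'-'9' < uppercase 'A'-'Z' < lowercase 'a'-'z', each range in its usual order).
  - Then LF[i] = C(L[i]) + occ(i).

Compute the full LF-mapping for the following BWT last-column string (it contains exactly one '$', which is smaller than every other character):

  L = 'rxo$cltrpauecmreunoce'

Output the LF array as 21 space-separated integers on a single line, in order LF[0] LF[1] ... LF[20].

Char counts: '$':1, 'a':1, 'c':3, 'e':3, 'l':1, 'm':1, 'n':1, 'o':2, 'p':1, 'r':3, 't':1, 'u':2, 'x':1
C (first-col start): C('$')=0, C('a')=1, C('c')=2, C('e')=5, C('l')=8, C('m')=9, C('n')=10, C('o')=11, C('p')=13, C('r')=14, C('t')=17, C('u')=18, C('x')=20
L[0]='r': occ=0, LF[0]=C('r')+0=14+0=14
L[1]='x': occ=0, LF[1]=C('x')+0=20+0=20
L[2]='o': occ=0, LF[2]=C('o')+0=11+0=11
L[3]='$': occ=0, LF[3]=C('$')+0=0+0=0
L[4]='c': occ=0, LF[4]=C('c')+0=2+0=2
L[5]='l': occ=0, LF[5]=C('l')+0=8+0=8
L[6]='t': occ=0, LF[6]=C('t')+0=17+0=17
L[7]='r': occ=1, LF[7]=C('r')+1=14+1=15
L[8]='p': occ=0, LF[8]=C('p')+0=13+0=13
L[9]='a': occ=0, LF[9]=C('a')+0=1+0=1
L[10]='u': occ=0, LF[10]=C('u')+0=18+0=18
L[11]='e': occ=0, LF[11]=C('e')+0=5+0=5
L[12]='c': occ=1, LF[12]=C('c')+1=2+1=3
L[13]='m': occ=0, LF[13]=C('m')+0=9+0=9
L[14]='r': occ=2, LF[14]=C('r')+2=14+2=16
L[15]='e': occ=1, LF[15]=C('e')+1=5+1=6
L[16]='u': occ=1, LF[16]=C('u')+1=18+1=19
L[17]='n': occ=0, LF[17]=C('n')+0=10+0=10
L[18]='o': occ=1, LF[18]=C('o')+1=11+1=12
L[19]='c': occ=2, LF[19]=C('c')+2=2+2=4
L[20]='e': occ=2, LF[20]=C('e')+2=5+2=7

Answer: 14 20 11 0 2 8 17 15 13 1 18 5 3 9 16 6 19 10 12 4 7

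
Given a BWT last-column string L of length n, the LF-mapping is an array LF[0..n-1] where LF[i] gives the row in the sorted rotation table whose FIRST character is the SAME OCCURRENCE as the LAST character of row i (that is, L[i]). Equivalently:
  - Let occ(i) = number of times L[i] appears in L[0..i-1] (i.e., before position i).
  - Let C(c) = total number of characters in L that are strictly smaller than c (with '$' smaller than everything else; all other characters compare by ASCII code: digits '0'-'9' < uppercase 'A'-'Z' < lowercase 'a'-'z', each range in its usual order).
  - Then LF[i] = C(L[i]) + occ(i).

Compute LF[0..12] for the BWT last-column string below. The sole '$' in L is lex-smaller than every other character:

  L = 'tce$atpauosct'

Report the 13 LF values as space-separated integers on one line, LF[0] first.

Answer: 9 3 5 0 1 10 7 2 12 6 8 4 11

Derivation:
Char counts: '$':1, 'a':2, 'c':2, 'e':1, 'o':1, 'p':1, 's':1, 't':3, 'u':1
C (first-col start): C('$')=0, C('a')=1, C('c')=3, C('e')=5, C('o')=6, C('p')=7, C('s')=8, C('t')=9, C('u')=12
L[0]='t': occ=0, LF[0]=C('t')+0=9+0=9
L[1]='c': occ=0, LF[1]=C('c')+0=3+0=3
L[2]='e': occ=0, LF[2]=C('e')+0=5+0=5
L[3]='$': occ=0, LF[3]=C('$')+0=0+0=0
L[4]='a': occ=0, LF[4]=C('a')+0=1+0=1
L[5]='t': occ=1, LF[5]=C('t')+1=9+1=10
L[6]='p': occ=0, LF[6]=C('p')+0=7+0=7
L[7]='a': occ=1, LF[7]=C('a')+1=1+1=2
L[8]='u': occ=0, LF[8]=C('u')+0=12+0=12
L[9]='o': occ=0, LF[9]=C('o')+0=6+0=6
L[10]='s': occ=0, LF[10]=C('s')+0=8+0=8
L[11]='c': occ=1, LF[11]=C('c')+1=3+1=4
L[12]='t': occ=2, LF[12]=C('t')+2=9+2=11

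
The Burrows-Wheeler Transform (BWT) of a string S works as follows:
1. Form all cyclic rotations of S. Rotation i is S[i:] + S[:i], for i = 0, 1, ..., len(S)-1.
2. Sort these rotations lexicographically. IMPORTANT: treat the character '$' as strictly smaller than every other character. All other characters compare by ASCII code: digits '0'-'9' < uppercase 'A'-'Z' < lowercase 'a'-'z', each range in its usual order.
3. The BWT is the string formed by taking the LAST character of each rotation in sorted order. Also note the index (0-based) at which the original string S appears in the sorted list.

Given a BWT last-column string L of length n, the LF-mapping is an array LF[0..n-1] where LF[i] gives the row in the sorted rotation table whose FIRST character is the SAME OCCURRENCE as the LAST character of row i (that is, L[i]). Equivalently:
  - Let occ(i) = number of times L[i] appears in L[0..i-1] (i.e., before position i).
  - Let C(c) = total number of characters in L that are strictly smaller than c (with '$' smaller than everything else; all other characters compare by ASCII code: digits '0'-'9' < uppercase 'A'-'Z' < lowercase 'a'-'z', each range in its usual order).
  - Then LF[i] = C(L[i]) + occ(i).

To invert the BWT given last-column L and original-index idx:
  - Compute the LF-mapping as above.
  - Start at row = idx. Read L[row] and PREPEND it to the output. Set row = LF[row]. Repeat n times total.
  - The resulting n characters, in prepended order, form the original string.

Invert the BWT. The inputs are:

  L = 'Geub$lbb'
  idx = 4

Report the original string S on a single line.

Answer: bubbleG$

Derivation:
LF mapping: 1 5 7 2 0 6 3 4
Walk LF starting at row 4, prepending L[row]:
  step 1: row=4, L[4]='$', prepend. Next row=LF[4]=0
  step 2: row=0, L[0]='G', prepend. Next row=LF[0]=1
  step 3: row=1, L[1]='e', prepend. Next row=LF[1]=5
  step 4: row=5, L[5]='l', prepend. Next row=LF[5]=6
  step 5: row=6, L[6]='b', prepend. Next row=LF[6]=3
  step 6: row=3, L[3]='b', prepend. Next row=LF[3]=2
  step 7: row=2, L[2]='u', prepend. Next row=LF[2]=7
  step 8: row=7, L[7]='b', prepend. Next row=LF[7]=4
Reversed output: bubbleG$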